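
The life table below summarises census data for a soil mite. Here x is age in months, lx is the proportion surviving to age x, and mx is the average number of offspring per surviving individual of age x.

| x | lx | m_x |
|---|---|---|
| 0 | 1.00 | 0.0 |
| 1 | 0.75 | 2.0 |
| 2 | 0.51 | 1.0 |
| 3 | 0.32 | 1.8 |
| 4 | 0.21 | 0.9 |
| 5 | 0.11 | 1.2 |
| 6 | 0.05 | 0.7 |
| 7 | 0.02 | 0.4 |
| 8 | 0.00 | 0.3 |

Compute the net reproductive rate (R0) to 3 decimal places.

2.950

lx·mx by age: 0, 1.5, 0.51, 0.576, 0.189, 0.132, 0.035, 0.008, 0
R0 = Σ lx·mx = 2.95 → 2.950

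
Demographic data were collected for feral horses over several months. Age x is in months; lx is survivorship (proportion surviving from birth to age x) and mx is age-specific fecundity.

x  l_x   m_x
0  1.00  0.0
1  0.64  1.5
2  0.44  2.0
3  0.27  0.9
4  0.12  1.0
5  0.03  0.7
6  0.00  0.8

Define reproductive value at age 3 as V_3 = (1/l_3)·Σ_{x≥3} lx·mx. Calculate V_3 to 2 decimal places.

lx·mx for x ≥ 3: 0.243, 0.12, 0.021, 0 → sum = 0.384
V_3 = 0.384 / l_3 = 0.384 / 0.27 = 1.422222… → 1.42

1.42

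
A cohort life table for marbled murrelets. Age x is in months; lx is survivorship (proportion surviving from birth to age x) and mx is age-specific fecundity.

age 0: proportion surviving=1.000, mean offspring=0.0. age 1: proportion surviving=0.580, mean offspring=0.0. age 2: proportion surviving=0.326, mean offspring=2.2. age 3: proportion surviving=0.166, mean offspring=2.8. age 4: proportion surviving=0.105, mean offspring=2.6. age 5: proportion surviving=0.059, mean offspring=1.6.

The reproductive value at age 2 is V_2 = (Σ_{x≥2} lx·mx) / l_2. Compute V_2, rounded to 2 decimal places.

lx·mx for x ≥ 2: 0.7172, 0.4648, 0.273, 0.0944 → sum = 1.5494
V_2 = 1.5494 / l_2 = 1.5494 / 0.326 = 4.752761… → 4.75

4.75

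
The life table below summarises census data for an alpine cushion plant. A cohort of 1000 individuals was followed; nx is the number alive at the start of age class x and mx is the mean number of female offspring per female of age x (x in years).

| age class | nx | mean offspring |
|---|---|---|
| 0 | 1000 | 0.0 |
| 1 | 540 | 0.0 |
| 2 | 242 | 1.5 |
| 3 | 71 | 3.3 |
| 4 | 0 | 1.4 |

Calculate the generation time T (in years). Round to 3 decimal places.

2.392

lx = nx/n0 = nx/1000: 1, 0.54, 0.242, 0.071, 0
lx·mx: 0, 0, 0.363, 0.2343, 0 → R0 = 0.5973
x·lx·mx: 0, 0, 0.726, 0.7029, 0 → Σ = 1.4289
T = 1.4289 / 0.5973 = 2.392265… → 2.392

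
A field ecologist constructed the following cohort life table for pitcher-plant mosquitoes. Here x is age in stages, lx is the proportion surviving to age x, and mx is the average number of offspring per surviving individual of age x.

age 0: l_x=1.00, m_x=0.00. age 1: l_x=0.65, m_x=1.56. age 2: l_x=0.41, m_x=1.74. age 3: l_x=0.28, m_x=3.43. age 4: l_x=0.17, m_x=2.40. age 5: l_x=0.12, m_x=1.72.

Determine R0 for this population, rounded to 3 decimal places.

lx·mx by age: 0, 1.014, 0.7134, 0.9604, 0.408, 0.2064
R0 = Σ lx·mx = 3.3022 → 3.302

3.302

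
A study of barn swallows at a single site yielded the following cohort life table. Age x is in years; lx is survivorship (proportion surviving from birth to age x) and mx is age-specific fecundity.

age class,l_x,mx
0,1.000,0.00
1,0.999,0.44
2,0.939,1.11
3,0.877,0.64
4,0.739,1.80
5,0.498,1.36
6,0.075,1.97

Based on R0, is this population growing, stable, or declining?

growing

R0 = Σ lx·mx = 0 + 0.43956 + 1.04229 + 0.56128 + 1.3302 + 0.67728 + 0.14775 = 4.19836
R0 > 1, so the population is growing.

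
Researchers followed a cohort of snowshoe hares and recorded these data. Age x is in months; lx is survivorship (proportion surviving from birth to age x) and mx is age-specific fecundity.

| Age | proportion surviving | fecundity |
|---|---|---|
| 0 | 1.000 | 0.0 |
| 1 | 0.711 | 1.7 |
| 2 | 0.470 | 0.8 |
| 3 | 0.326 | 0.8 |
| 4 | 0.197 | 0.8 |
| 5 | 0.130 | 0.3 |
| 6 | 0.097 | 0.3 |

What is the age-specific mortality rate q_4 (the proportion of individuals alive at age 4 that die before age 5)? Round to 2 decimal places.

0.34

q_4 = (l_4 − l_5) / l_4 = (0.197 − 0.13) / 0.197
     = 0.067 / 0.197 = 0.340102… → 0.34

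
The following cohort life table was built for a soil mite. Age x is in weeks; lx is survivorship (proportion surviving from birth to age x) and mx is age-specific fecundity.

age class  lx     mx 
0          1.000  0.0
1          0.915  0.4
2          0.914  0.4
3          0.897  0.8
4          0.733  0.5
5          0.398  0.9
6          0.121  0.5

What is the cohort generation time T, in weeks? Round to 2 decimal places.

lx·mx: 0, 0.366, 0.3656, 0.7176, 0.3665, 0.3582, 0.0605 → R0 = 2.2344
x·lx·mx: 0, 0.366, 0.7312, 2.1528, 1.466, 1.791, 0.363 → Σ = 6.87
T = 6.87 / 2.2344 = 3.074651… → 3.07

3.07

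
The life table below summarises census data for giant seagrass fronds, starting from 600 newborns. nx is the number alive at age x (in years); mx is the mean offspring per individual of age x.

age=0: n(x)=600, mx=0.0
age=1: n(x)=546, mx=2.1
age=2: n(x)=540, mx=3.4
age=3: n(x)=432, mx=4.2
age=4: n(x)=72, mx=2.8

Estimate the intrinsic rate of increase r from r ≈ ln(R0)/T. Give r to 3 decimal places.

lx = nx/n0 = nx/600: 1, 0.91, 0.9, 0.72, 0.12
R0 = Σ lx·mx = 0 + 1.911 + 3.06 + 3.024 + 0.336 = 8.331
Σ x·lx·mx = 18.447; T = 18.447/8.331 = 2.21426…
r ≈ ln(R0)/T = ln(8.331)/2.21426… = 0.95742… → 0.957

0.957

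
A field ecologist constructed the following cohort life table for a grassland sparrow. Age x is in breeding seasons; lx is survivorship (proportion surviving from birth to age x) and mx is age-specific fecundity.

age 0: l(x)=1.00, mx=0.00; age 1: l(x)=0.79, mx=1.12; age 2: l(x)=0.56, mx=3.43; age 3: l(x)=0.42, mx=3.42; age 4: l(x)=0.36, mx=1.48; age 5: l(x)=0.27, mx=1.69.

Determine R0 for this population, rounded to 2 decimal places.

5.23

lx·mx by age: 0, 0.8848, 1.9208, 1.4364, 0.5328, 0.4563
R0 = Σ lx·mx = 5.2311 → 5.23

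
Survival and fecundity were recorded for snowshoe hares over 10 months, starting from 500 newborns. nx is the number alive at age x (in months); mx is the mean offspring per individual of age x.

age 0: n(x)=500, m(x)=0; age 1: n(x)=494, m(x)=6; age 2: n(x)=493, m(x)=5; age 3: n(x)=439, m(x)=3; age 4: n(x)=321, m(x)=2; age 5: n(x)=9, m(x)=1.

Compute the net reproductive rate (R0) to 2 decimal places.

14.79

lx = nx/n0 = nx/500: 1, 0.988, 0.986, 0.878, 0.642, 0.018
lx·mx by age: 0, 5.928, 4.93, 2.634, 1.284, 0.018
R0 = Σ lx·mx = 14.794 → 14.79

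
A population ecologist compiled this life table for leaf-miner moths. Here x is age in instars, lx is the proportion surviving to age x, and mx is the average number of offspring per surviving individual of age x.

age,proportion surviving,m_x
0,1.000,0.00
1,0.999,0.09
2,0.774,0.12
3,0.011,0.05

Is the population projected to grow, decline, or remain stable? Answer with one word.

R0 = Σ lx·mx = 0 + 0.08991 + 0.09288 + 0.00055 = 0.18334
R0 < 1, so the population is declining.

declining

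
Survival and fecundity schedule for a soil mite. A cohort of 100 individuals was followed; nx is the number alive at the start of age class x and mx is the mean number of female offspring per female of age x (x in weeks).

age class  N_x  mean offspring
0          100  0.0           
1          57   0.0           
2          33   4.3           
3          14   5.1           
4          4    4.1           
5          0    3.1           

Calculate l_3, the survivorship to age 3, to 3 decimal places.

0.140

l_3 = n_3/n_0 = 14/100 = 0.14 → 0.140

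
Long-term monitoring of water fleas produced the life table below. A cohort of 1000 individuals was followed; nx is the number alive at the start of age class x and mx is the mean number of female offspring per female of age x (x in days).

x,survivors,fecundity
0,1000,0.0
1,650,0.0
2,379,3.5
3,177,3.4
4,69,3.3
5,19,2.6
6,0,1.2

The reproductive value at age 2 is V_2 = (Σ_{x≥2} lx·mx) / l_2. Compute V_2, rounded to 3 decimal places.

5.819

lx = nx/n0 = nx/1000: 1, 0.65, 0.379, 0.177, 0.069, 0.019, 0
lx·mx for x ≥ 2: 1.3265, 0.6018, 0.2277, 0.0494, 0 → sum = 2.2054
V_2 = 2.2054 / l_2 = 2.2054 / 0.379 = 5.818997… → 5.819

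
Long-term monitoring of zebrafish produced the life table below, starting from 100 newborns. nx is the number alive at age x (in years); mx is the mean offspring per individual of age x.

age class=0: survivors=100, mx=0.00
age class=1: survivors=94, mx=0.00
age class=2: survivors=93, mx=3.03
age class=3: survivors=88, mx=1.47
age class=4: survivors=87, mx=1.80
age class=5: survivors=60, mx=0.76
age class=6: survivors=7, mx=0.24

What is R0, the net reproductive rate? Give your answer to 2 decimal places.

6.15

lx = nx/n0 = nx/100: 1, 0.94, 0.93, 0.88, 0.87, 0.6, 0.07
lx·mx by age: 0, 0, 2.8179, 1.2936, 1.566, 0.456, 0.0168
R0 = Σ lx·mx = 6.1503 → 6.15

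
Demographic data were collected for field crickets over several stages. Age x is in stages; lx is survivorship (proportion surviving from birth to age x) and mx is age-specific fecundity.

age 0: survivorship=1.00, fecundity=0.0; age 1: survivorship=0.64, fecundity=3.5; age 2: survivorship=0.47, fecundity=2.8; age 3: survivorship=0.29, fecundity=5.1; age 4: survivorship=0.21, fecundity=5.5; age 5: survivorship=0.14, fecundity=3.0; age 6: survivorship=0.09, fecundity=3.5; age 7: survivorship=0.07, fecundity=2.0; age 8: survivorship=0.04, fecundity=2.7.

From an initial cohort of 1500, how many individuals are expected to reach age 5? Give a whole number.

210

Expected survivors = N0 · l_5 = 1500 × 0.14 = 210 → 210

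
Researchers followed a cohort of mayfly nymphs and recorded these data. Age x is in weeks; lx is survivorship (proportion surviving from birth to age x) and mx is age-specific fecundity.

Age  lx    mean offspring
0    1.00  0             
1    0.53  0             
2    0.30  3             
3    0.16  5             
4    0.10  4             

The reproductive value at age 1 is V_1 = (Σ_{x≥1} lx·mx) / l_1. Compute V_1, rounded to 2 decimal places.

3.96

lx·mx for x ≥ 1: 0, 0.9, 0.8, 0.4 → sum = 2.1
V_1 = 2.1 / l_1 = 2.1 / 0.53 = 3.962264… → 3.96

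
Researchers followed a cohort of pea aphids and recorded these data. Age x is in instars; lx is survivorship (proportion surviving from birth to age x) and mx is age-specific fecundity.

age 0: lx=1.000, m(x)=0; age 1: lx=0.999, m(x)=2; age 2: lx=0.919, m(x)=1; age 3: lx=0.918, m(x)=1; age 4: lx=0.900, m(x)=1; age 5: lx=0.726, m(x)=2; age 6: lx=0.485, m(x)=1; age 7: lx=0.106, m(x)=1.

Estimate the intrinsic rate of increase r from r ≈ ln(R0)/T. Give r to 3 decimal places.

0.615

R0 = Σ lx·mx = 0 + 1.998 + 0.919 + 0.918 + 0.9 + 1.452 + 0.485 + 0.106 = 6.778
Σ x·lx·mx = 21.102; T = 21.102/6.778 = 3.11331…
r ≈ ln(R0)/T = ln(6.778)/3.11331… = 0.61468… → 0.615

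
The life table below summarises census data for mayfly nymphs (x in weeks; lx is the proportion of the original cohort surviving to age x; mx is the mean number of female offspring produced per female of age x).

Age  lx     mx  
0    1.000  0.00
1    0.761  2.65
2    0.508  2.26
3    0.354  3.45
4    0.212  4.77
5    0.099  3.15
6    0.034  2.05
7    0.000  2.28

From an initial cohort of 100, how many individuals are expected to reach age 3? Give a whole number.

35

Expected survivors = N0 · l_3 = 100 × 0.354 = 35.4 → 35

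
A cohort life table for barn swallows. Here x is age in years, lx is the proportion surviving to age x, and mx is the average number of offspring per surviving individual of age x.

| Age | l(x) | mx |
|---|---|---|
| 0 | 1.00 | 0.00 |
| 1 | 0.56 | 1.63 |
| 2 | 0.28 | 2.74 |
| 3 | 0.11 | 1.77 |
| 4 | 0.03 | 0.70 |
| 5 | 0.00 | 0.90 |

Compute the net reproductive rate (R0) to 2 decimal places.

1.90

lx·mx by age: 0, 0.9128, 0.7672, 0.1947, 0.021, 0
R0 = Σ lx·mx = 1.8957 → 1.90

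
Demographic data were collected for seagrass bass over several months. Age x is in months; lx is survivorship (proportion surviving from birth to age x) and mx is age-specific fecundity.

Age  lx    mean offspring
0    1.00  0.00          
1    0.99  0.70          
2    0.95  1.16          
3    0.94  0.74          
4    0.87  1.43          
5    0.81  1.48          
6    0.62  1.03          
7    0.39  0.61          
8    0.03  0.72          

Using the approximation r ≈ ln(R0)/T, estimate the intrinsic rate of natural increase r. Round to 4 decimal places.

R0 = Σ lx·mx = 0 + 0.693 + 1.102 + 0.6956 + 1.2441 + 1.1988 + 0.6386 + 0.2379 + 0.0216 = 5.8316
Σ x·lx·mx = 21.6239; T = 21.6239/5.8316 = 3.70806…
r ≈ ln(R0)/T = ln(5.8316)/3.70806… = 0.47553… → 0.4755

0.4755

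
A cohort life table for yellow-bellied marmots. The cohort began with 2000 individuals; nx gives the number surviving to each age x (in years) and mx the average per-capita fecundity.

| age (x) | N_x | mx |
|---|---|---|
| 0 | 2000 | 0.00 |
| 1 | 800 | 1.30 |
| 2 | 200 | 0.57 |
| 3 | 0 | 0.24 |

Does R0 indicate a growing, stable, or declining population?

declining

lx = nx/n0 = nx/2000: 1, 0.4, 0.1, 0
R0 = Σ lx·mx = 0 + 0.52 + 0.057 + 0 = 0.577
R0 < 1, so the population is declining.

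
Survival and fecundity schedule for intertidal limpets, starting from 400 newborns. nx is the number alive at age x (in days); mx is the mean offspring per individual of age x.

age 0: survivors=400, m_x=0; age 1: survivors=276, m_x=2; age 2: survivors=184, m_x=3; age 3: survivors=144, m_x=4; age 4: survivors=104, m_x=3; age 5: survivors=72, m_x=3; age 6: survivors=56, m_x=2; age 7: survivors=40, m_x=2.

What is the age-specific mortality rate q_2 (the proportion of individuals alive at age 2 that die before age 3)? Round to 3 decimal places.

0.217

lx = nx/n0 = nx/400: 1, 0.69, 0.46, 0.36, 0.26, 0.18, 0.14, 0.1
q_2 = (l_2 − l_3) / l_2 = (0.46 − 0.36) / 0.46
     = 0.1 / 0.46 = 0.217391… → 0.217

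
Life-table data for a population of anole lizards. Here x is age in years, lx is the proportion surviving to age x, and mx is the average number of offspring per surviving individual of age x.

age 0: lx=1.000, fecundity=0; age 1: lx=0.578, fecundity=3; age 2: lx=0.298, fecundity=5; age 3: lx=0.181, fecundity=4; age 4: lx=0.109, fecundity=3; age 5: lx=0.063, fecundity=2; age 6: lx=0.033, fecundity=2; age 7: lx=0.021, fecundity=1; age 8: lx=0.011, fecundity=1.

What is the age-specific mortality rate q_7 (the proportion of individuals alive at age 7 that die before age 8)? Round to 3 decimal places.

q_7 = (l_7 − l_8) / l_7 = (0.021 − 0.011) / 0.021
     = 0.01 / 0.021 = 0.47619… → 0.476

0.476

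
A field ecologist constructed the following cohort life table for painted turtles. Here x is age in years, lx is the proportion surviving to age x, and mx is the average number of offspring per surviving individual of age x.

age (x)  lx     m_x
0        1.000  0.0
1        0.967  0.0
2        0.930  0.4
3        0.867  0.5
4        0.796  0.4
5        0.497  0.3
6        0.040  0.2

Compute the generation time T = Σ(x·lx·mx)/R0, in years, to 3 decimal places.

3.210

lx·mx: 0, 0, 0.372, 0.4335, 0.3184, 0.1491, 0.008 → R0 = 1.281
x·lx·mx: 0, 0, 0.744, 1.3005, 1.2736, 0.7455, 0.048 → Σ = 4.1116
T = 4.1116 / 1.281 = 3.20968… → 3.210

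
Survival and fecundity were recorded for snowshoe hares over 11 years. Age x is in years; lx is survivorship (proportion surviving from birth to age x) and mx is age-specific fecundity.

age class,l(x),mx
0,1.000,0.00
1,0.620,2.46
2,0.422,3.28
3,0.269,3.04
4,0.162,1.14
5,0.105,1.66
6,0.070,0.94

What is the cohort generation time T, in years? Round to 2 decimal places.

lx·mx: 0, 1.5252, 1.38416, 0.81776, 0.18468, 0.1743, 0.0658 → R0 = 4.1519
x·lx·mx: 0, 1.5252, 2.76832, 2.45328, 0.73872, 0.8715, 0.3948 → Σ = 8.75182
T = 8.75182 / 4.1519 = 2.107907… → 2.11

2.11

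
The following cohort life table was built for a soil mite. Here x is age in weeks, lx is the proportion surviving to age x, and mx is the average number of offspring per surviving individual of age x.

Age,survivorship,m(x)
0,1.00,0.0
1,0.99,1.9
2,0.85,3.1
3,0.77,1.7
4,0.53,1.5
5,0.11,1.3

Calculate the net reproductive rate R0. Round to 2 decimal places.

lx·mx by age: 0, 1.881, 2.635, 1.309, 0.795, 0.143
R0 = Σ lx·mx = 6.763 → 6.76

6.76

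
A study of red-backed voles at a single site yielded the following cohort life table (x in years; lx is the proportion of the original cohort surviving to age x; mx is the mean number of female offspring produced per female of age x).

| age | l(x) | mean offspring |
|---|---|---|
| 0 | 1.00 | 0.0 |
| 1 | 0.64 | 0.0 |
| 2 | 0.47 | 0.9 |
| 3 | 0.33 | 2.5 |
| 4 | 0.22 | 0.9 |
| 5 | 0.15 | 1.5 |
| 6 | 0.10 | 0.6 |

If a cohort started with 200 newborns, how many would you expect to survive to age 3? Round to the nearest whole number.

Expected survivors = N0 · l_3 = 200 × 0.33 = 66 → 66

66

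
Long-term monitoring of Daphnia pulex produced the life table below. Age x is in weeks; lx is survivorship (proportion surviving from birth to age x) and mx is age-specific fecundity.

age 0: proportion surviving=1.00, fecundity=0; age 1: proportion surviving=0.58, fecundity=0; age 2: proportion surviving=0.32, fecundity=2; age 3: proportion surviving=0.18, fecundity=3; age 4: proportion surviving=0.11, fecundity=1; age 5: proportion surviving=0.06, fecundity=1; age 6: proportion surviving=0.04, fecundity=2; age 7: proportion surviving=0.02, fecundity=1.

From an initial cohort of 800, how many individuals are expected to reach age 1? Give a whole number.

464

Expected survivors = N0 · l_1 = 800 × 0.58 = 464 → 464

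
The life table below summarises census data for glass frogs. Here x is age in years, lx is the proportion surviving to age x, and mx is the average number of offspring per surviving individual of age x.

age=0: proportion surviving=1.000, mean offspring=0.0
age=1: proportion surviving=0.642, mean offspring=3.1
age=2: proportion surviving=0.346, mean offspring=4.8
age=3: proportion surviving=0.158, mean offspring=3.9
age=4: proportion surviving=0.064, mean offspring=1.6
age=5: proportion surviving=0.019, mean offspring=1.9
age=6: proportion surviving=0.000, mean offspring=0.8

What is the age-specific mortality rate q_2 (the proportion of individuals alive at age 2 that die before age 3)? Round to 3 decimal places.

0.543

q_2 = (l_2 − l_3) / l_2 = (0.346 − 0.158) / 0.346
     = 0.188 / 0.346 = 0.543353… → 0.543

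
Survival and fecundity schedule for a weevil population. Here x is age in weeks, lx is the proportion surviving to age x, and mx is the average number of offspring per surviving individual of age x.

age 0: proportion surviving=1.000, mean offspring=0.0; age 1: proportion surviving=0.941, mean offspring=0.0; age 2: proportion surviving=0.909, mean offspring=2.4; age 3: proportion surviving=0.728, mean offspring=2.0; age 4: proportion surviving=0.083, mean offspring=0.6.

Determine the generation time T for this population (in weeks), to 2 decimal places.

lx·mx: 0, 0, 2.1816, 1.456, 0.0498 → R0 = 3.6874
x·lx·mx: 0, 0, 4.3632, 4.368, 0.1992 → Σ = 8.9304
T = 8.9304 / 3.6874 = 2.421869… → 2.42

2.42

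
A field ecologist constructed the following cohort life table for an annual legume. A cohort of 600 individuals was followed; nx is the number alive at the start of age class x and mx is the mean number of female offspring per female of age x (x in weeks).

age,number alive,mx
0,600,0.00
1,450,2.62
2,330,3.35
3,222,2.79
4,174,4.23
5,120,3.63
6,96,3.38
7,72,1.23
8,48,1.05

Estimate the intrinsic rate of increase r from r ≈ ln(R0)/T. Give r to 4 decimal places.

0.6885

lx = nx/n0 = nx/600: 1, 0.75, 0.55, 0.37, 0.29, 0.2, 0.16, 0.12, 0.08
R0 = Σ lx·mx = 0 + 1.965 + 1.8425 + 1.0323 + 1.2267 + 0.726 + 0.5408 + 0.1476 + 0.084 = 7.5649
Σ x·lx·mx = 22.2337; T = 22.2337/7.5649 = 2.93906…
r ≈ ln(R0)/T = ln(7.5649)/2.93906… = 0.688492… → 0.6885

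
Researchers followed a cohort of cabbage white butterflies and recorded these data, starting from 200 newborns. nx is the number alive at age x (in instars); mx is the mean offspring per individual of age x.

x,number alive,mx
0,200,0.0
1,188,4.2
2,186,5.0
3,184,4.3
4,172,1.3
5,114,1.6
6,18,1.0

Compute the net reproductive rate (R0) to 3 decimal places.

lx = nx/n0 = nx/200: 1, 0.94, 0.93, 0.92, 0.86, 0.57, 0.09
lx·mx by age: 0, 3.948, 4.65, 3.956, 1.118, 0.912, 0.09
R0 = Σ lx·mx = 14.674 → 14.674

14.674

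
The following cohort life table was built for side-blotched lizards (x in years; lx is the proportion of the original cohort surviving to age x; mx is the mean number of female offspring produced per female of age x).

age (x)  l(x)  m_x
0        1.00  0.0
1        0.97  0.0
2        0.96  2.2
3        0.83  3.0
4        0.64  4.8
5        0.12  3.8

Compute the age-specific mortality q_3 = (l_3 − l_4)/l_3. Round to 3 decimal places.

q_3 = (l_3 − l_4) / l_3 = (0.83 − 0.64) / 0.83
     = 0.19 / 0.83 = 0.228916… → 0.229

0.229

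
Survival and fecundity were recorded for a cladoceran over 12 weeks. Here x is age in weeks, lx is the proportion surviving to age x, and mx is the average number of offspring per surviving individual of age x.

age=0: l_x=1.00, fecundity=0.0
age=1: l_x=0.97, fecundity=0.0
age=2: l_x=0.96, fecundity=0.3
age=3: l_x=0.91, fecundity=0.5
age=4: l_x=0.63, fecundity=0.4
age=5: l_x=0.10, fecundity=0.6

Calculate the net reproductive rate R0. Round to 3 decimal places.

lx·mx by age: 0, 0, 0.288, 0.455, 0.252, 0.06
R0 = Σ lx·mx = 1.055 → 1.055

1.055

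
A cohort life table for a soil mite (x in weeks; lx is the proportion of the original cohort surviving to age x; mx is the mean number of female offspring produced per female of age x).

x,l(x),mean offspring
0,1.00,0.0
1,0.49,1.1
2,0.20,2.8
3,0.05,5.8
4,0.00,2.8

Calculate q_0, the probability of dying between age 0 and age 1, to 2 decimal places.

q_0 = (l_0 − l_1) / l_0 = (1 − 0.49) / 1
     = 0.51 / 1 = 0.51 → 0.51

0.51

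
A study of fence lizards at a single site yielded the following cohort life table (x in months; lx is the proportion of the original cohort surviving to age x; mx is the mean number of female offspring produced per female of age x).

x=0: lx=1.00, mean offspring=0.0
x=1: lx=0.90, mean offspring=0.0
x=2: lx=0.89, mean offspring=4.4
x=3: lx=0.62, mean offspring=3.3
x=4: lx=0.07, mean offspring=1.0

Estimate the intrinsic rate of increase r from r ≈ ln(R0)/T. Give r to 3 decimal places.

0.761

R0 = Σ lx·mx = 0 + 0 + 3.916 + 2.046 + 0.07 = 6.032
Σ x·lx·mx = 14.25; T = 14.25/6.032 = 2.3624…
r ≈ ln(R0)/T = ln(6.032)/2.3624… = 0.7607… → 0.761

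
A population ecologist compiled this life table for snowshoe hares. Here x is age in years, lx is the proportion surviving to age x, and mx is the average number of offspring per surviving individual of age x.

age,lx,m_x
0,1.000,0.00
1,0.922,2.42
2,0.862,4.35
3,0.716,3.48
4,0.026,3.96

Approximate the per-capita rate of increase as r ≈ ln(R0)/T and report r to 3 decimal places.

R0 = Σ lx·mx = 0 + 2.23124 + 3.7497 + 2.49168 + 0.10296 = 8.57558
Σ x·lx·mx = 17.61752; T = 17.61752/8.57558 = 2.05438…
r ≈ ln(R0)/T = ln(8.57558)/2.05438… = 1.04602… → 1.046

1.046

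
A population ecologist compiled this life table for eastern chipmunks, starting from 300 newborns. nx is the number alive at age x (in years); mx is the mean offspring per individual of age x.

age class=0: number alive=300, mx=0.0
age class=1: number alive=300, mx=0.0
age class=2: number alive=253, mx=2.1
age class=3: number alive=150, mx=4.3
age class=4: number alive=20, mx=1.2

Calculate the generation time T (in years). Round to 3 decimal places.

2.577

lx = nx/n0 = nx/300: 1, 1, 0.84333…, 0.5, 0.06667…
lx·mx: 0, 0, 1.771…, 2.15, 0.08… → R0 = 4.001…
x·lx·mx: 0, 0, 3.542…, 6.45, 0.32… → Σ = 10.312…
T = 10.312… / 4.001… = 2.577356… → 2.577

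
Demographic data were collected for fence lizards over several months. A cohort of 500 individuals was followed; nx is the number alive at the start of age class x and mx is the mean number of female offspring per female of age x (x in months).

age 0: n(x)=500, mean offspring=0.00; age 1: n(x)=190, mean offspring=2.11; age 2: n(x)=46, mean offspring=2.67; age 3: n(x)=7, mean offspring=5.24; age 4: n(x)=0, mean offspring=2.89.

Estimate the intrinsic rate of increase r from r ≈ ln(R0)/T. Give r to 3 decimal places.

lx = nx/n0 = nx/500: 1, 0.38, 0.092, 0.014, 0
R0 = Σ lx·mx = 0 + 0.8018 + 0.24564 + 0.07336 + 0 = 1.1208
Σ x·lx·mx = 1.51316; T = 1.51316/1.1208 = 1.35007…
r ≈ ln(R0)/T = ln(1.1208)/1.35007… = 0.08447… → 0.084

0.084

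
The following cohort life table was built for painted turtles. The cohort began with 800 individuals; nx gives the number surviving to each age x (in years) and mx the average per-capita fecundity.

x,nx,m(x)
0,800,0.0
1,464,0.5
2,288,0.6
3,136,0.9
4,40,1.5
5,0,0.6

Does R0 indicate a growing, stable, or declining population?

lx = nx/n0 = nx/800: 1, 0.58, 0.36, 0.17, 0.05, 0
R0 = Σ lx·mx = 0 + 0.29 + 0.216 + 0.153 + 0.075 + 0 = 0.734
R0 < 1, so the population is declining.

declining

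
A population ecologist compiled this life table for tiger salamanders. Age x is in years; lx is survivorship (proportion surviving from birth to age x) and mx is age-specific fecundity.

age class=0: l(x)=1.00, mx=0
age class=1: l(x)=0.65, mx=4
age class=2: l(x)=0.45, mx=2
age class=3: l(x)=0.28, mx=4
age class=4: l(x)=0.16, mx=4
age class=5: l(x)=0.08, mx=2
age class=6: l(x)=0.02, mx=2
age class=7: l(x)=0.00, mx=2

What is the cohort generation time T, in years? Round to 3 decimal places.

lx·mx: 0, 2.6, 0.9, 1.12, 0.64, 0.16, 0.04, 0 → R0 = 5.46
x·lx·mx: 0, 2.6, 1.8, 3.36, 2.56, 0.8, 0.24, 0 → Σ = 11.36
T = 11.36 / 5.46 = 2.080586… → 2.081

2.081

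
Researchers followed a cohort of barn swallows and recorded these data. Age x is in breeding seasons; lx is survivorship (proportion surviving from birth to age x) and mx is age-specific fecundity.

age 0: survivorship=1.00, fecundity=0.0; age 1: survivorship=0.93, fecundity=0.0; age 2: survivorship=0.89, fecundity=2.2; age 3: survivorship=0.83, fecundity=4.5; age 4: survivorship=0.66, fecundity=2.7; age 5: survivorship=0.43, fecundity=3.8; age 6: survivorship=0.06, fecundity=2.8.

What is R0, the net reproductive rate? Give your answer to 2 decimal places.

9.28

lx·mx by age: 0, 0, 1.958, 3.735, 1.782, 1.634, 0.168
R0 = Σ lx·mx = 9.277 → 9.28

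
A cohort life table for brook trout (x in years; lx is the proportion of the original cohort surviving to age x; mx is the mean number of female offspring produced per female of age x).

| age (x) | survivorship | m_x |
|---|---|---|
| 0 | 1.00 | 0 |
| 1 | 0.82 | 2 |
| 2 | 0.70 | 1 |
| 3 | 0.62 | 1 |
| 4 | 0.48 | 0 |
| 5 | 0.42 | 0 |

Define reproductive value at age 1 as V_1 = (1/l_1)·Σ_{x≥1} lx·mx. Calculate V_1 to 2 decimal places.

3.61

lx·mx for x ≥ 1: 1.64, 0.7, 0.62, 0, 0 → sum = 2.96
V_1 = 2.96 / l_1 = 2.96 / 0.82 = 3.609756… → 3.61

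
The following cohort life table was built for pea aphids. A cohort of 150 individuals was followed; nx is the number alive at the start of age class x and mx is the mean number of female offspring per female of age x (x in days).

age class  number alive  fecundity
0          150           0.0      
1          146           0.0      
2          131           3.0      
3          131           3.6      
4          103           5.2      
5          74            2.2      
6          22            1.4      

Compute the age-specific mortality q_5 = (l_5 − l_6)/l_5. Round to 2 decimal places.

0.70

lx = nx/n0 = nx/150: 1, 0.97333…, 0.87333…, 0.87333…, 0.68667…, 0.49333…, 0.14667…
q_5 = (l_5 − l_6) / l_5 = (0.493333… − 0.146667…) / 0.493333…
     = 0.346667… / 0.493333… = 0.702703… → 0.70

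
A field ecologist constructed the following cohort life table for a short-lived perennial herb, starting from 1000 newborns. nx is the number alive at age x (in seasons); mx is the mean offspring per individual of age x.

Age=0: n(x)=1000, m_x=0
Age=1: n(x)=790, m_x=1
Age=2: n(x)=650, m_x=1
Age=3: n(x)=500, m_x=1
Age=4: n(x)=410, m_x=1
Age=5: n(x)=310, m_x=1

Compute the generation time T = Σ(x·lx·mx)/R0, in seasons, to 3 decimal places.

lx = nx/n0 = nx/1000: 1, 0.79, 0.65, 0.5, 0.41, 0.31
lx·mx: 0, 0.79, 0.65, 0.5, 0.41, 0.31 → R0 = 2.66
x·lx·mx: 0, 0.79, 1.3, 1.5, 1.64, 1.55 → Σ = 6.78
T = 6.78 / 2.66 = 2.548872… → 2.549

2.549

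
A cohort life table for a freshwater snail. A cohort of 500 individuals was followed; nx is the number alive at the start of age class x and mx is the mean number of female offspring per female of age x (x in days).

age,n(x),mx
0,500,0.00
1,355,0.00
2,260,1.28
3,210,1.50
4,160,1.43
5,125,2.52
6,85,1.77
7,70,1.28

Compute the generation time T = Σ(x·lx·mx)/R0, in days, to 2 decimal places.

lx = nx/n0 = nx/500: 1, 0.71, 0.52, 0.42, 0.32, 0.25, 0.17, 0.14
lx·mx: 0, 0, 0.6656, 0.63, 0.4576, 0.63, 0.3009, 0.1792 → R0 = 2.8633
x·lx·mx: 0, 0, 1.3312, 1.89, 1.8304, 3.15, 1.8054, 1.2544 → Σ = 11.2614
T = 11.2614 / 2.8633 = 3.933014… → 3.93

3.93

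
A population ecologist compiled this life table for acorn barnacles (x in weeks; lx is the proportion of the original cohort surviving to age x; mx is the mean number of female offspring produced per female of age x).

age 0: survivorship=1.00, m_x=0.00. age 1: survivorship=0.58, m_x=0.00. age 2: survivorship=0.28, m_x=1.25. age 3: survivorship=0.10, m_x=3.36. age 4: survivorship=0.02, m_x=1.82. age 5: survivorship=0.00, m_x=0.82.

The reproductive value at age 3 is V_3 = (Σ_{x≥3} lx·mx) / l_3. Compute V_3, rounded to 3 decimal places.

3.724

lx·mx for x ≥ 3: 0.336, 0.0364, 0 → sum = 0.3724
V_3 = 0.3724 / l_3 = 0.3724 / 0.1 = 3.724 → 3.724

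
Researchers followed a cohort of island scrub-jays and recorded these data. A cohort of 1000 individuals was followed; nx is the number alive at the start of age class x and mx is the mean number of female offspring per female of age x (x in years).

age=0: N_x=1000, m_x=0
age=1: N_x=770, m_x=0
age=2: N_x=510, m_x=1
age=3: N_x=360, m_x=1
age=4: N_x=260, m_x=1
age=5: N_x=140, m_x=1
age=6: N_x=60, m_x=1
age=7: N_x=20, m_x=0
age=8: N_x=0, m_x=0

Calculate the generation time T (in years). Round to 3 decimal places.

lx = nx/n0 = nx/1000: 1, 0.77, 0.51, 0.36, 0.26, 0.14, 0.06, 0.02, 0
lx·mx: 0, 0, 0.51, 0.36, 0.26, 0.14, 0.06, 0, 0 → R0 = 1.33
x·lx·mx: 0, 0, 1.02, 1.08, 1.04, 0.7, 0.36, 0, 0 → Σ = 4.2
T = 4.2 / 1.33 = 3.157895… → 3.158

3.158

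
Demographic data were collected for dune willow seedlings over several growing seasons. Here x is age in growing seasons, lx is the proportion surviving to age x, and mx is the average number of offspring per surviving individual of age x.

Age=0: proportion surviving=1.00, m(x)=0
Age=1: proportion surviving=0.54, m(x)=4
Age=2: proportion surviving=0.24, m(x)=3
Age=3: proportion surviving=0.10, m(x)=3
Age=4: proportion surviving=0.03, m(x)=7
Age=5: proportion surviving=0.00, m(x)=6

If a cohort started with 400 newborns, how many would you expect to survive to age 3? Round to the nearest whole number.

40

Expected survivors = N0 · l_3 = 400 × 0.10 = 40 → 40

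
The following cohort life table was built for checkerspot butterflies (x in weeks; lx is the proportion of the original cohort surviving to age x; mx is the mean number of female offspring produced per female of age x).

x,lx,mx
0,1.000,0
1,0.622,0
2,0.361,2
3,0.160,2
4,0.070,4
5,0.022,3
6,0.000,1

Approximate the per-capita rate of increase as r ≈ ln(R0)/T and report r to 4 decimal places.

0.1181

R0 = Σ lx·mx = 0 + 0 + 0.722 + 0.32 + 0.28 + 0.066 + 0 = 1.388
Σ x·lx·mx = 3.854; T = 3.854/1.388 = 2.77666…
r ≈ ln(R0)/T = ln(1.388)/2.77666… = 0.118079… → 0.1181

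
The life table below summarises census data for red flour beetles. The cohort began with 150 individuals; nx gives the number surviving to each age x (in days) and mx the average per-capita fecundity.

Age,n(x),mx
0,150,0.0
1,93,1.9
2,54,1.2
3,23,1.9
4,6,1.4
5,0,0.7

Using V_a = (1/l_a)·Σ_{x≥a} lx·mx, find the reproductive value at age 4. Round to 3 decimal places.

lx = nx/n0 = nx/150: 1, 0.62, 0.36, 0.15333…, 0.04, 0
lx·mx for x ≥ 4: 0.056, 0 → sum = 0.056
V_4 = 0.056 / l_4 = 0.056 / 0.04 = 1.4 → 1.400

1.400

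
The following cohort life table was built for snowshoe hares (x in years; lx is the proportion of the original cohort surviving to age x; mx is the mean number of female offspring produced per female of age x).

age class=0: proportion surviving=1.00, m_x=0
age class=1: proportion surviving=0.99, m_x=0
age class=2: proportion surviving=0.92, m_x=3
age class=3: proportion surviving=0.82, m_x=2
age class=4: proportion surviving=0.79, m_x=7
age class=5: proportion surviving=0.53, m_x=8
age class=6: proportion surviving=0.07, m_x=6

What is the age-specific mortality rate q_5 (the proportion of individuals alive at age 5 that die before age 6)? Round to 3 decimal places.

0.868

q_5 = (l_5 − l_6) / l_5 = (0.53 − 0.07) / 0.53
     = 0.46 / 0.53 = 0.867925… → 0.868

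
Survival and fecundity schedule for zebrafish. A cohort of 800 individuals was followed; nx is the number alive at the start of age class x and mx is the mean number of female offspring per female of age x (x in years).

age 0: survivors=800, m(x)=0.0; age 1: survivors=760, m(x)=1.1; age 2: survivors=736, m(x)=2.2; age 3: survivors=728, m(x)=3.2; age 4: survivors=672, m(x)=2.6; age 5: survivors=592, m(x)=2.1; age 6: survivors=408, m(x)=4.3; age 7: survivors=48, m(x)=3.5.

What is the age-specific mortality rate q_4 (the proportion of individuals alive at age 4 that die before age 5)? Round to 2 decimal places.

lx = nx/n0 = nx/800: 1, 0.95, 0.92, 0.91, 0.84, 0.74, 0.51, 0.06
q_4 = (l_4 − l_5) / l_4 = (0.84 − 0.74) / 0.84
     = 0.1 / 0.84 = 0.119048… → 0.12

0.12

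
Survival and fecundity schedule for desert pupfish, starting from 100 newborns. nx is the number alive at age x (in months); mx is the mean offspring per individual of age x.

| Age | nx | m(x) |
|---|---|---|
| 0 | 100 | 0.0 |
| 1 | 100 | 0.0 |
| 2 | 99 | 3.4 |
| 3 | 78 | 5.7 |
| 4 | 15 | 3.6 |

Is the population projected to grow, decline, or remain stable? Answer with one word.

growing

lx = nx/n0 = nx/100: 1, 1, 0.99, 0.78, 0.15
R0 = Σ lx·mx = 0 + 0 + 3.366 + 4.446 + 0.54 = 8.352
R0 > 1, so the population is growing.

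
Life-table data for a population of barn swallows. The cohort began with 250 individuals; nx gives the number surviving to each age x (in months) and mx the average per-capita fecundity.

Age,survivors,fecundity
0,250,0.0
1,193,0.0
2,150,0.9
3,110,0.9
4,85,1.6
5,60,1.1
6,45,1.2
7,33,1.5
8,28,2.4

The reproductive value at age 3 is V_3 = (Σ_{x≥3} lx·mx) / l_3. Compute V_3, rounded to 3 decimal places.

4.288

lx = nx/n0 = nx/250: 1, 0.772, 0.6, 0.44, 0.34, 0.24, 0.18, 0.132, 0.112
lx·mx for x ≥ 3: 0.396, 0.544, 0.264, 0.216, 0.198, 0.2688 → sum = 1.8868
V_3 = 1.8868 / l_3 = 1.8868 / 0.44 = 4.288182… → 4.288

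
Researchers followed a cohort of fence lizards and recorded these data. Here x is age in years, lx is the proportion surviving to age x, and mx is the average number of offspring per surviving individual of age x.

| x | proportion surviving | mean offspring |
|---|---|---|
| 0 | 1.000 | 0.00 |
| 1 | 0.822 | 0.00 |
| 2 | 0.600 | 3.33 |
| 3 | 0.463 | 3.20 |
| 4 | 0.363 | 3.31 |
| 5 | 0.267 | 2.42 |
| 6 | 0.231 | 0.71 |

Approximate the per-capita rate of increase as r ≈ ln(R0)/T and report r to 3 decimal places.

0.536

R0 = Σ lx·mx = 0 + 0 + 1.998 + 1.4816 + 1.20153 + 0.64614 + 0.16401 = 5.49128
Σ x·lx·mx = 17.46168; T = 17.46168/5.49128 = 3.17989…
r ≈ ln(R0)/T = ln(5.49128)/3.17989… = 0.5356… → 0.536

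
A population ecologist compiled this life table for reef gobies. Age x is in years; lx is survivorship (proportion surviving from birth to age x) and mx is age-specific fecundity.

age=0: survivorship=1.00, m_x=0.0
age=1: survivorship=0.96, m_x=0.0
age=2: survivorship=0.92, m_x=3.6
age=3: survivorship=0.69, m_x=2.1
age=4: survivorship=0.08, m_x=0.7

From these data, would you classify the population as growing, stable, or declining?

R0 = Σ lx·mx = 0 + 0 + 3.312 + 1.449 + 0.056 = 4.817
R0 > 1, so the population is growing.

growing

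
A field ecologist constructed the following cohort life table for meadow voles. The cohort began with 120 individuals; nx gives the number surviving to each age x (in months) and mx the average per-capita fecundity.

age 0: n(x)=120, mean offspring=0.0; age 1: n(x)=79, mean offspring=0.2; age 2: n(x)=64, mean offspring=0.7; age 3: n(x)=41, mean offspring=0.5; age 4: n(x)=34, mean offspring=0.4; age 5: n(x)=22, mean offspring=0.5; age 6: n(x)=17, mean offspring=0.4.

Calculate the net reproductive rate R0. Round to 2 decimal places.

lx = nx/n0 = nx/120: 1, 0.65833…, 0.53333…, 0.34167…, 0.28333…, 0.18333…, 0.14167…
lx·mx by age: 0, 0.131667…, 0.373333…, 0.170833…, 0.113333…, 0.091667…, 0.056667…
R0 = Σ lx·mx = 0.9375… → 0.94

0.94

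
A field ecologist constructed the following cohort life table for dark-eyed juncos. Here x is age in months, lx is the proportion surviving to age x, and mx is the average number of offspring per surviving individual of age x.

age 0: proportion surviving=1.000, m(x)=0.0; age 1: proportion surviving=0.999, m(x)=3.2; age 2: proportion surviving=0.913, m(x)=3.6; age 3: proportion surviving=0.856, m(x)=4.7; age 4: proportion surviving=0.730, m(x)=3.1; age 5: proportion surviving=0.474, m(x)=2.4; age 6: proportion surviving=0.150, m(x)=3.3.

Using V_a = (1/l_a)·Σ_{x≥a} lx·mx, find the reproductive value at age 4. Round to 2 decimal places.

5.34

lx·mx for x ≥ 4: 2.263, 1.1376, 0.495 → sum = 3.8956
V_4 = 3.8956 / l_4 = 3.8956 / 0.73 = 5.336438… → 5.34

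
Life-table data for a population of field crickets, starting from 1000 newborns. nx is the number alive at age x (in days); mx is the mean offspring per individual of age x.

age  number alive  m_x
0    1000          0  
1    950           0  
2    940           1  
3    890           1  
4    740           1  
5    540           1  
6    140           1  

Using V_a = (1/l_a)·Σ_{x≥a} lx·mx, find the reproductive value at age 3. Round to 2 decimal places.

2.60

lx = nx/n0 = nx/1000: 1, 0.95, 0.94, 0.89, 0.74, 0.54, 0.14
lx·mx for x ≥ 3: 0.89, 0.74, 0.54, 0.14 → sum = 2.31
V_3 = 2.31 / l_3 = 2.31 / 0.89 = 2.595506… → 2.60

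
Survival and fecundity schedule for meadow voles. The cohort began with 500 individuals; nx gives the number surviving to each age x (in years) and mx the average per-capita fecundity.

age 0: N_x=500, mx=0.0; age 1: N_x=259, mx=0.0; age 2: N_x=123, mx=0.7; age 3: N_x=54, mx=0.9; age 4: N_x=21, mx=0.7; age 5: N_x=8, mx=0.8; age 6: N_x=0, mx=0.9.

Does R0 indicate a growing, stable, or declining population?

lx = nx/n0 = nx/500: 1, 0.518, 0.246, 0.108, 0.042, 0.016, 0
R0 = Σ lx·mx = 0 + 0 + 0.1722 + 0.0972 + 0.0294 + 0.0128 + 0 = 0.3116
R0 < 1, so the population is declining.

declining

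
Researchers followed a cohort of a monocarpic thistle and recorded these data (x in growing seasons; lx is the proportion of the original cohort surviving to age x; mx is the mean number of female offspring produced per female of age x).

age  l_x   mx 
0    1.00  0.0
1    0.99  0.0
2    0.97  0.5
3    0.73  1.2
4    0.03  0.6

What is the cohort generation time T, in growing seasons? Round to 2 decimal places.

lx·mx: 0, 0, 0.485, 0.876, 0.018 → R0 = 1.379
x·lx·mx: 0, 0, 0.97, 2.628, 0.072 → Σ = 3.67
T = 3.67 / 1.379 = 2.661349… → 2.66

2.66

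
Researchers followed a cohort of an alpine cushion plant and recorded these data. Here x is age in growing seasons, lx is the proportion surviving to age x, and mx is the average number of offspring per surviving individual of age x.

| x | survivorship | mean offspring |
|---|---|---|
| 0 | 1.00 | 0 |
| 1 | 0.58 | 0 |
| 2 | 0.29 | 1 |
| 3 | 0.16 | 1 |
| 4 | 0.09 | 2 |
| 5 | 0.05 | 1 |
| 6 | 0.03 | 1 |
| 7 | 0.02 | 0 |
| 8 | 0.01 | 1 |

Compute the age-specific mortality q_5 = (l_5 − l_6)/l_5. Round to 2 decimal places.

0.40

q_5 = (l_5 − l_6) / l_5 = (0.05 − 0.03) / 0.05
     = 0.02 / 0.05 = 0.4 → 0.40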